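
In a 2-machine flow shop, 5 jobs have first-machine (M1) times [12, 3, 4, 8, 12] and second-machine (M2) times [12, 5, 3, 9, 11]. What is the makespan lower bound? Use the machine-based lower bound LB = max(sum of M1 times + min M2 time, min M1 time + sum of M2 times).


LB1 = sum(M1 times) + min(M2 times) = 39 + 3 = 42
LB2 = min(M1 times) + sum(M2 times) = 3 + 40 = 43
Lower bound = max(LB1, LB2) = max(42, 43) = 43

43


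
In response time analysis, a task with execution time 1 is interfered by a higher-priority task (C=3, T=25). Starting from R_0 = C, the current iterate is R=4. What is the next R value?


R_next = C + ceil(R_prev / T_hp) * C_hp
ceil(4 / 25) = ceil(0.16) = 1
Interference = 1 * 3 = 3
R_next = 1 + 3 = 4
R_next = R_prev, so the iteration has converged (response time = 4).

4


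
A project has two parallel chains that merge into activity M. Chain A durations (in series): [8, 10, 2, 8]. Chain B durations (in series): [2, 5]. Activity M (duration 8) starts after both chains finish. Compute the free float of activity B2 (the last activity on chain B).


ES(B2) = sum of predecessors on chain B = 2
EF(B2) = ES + duration = 2 + 5 = 7
Successor of B2 is M. ES(M) = max(sum(A), sum(B)) = max(28, 7) = 28
Free float = ES(successor) - EF(current) = 28 - 7 = 21

21


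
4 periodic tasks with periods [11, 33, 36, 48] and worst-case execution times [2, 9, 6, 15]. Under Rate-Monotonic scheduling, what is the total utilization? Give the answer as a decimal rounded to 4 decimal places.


Compute individual utilizations (exact fractions):
  Task 1: C/T = 2/11 (approx. 0.1818)
  Task 2: C/T = 9/33 = 3/11 (approx. 0.2727)
  Task 3: C/T = 6/36 = 1/6 (approx. 0.1667)
  Task 4: C/T = 15/48 = 5/16 (approx. 0.3125)
Total utilization U = 2/11 + 3/11 + 1/6 + 5/16 = 493/528
Rounded to 4 decimal places: U = 0.9337
RM (Liu & Layland) bound for 4 tasks = 0.756828; compare with U = 493/528 (approx. 0.933712)
bound < U <= 1, so the RM sufficient condition is not met (inconclusive; an exact test such as response-time analysis is needed).

0.9337


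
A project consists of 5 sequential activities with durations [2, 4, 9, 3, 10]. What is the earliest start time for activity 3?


Activity 3 starts after activities 1 through 2 complete.
Predecessor durations: [2, 4]
ES = 2 + 4 = 6

6


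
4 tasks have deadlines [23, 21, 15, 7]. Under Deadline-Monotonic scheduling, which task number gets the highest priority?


Sort tasks by relative deadline (ascending):
  Task 4: deadline = 7
  Task 3: deadline = 15
  Task 2: deadline = 21
  Task 1: deadline = 23
Priority order (highest first): [4, 3, 2, 1]
Highest priority task = 4

4


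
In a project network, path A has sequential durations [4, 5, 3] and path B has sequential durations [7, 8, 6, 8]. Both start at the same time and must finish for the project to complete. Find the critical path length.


Path A total = 4 + 5 + 3 = 12
Path B total = 7 + 8 + 6 + 8 = 29
Critical path = longest path = max(12, 29) = 29

29


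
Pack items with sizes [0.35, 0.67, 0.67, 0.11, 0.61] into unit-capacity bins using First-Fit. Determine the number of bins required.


Place items sequentially using First-Fit:
  Item 0.35 -> new Bin 1
  Item 0.67 -> new Bin 2
  Item 0.67 -> new Bin 3
  Item 0.11 -> Bin 1 (now 0.46)
  Item 0.61 -> new Bin 4
Total bins used = 4

4


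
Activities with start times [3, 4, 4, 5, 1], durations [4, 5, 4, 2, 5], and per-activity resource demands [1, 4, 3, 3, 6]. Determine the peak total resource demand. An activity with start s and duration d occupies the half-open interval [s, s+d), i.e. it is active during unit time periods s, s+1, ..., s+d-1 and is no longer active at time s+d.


Each activity i is active on [start_i, start_i + duration_i).
Compute total resource usage per time slot:
  t=0: active resources = [], total = 0
  t=1: active resources = [6], total = 6
  t=2: active resources = [6], total = 6
  t=3: active resources = [1, 6], total = 7
  t=4: active resources = [1, 4, 3, 6], total = 14
  t=5: active resources = [1, 4, 3, 3, 6], total = 17
  t=6: active resources = [1, 4, 3, 3], total = 11
  t=7: active resources = [4, 3], total = 7
  t=8: active resources = [4], total = 4
Peak resource demand = 17

17


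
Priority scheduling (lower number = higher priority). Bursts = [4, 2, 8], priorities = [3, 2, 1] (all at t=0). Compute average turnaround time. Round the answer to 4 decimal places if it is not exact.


Sort by priority (ascending = highest first):
Order: [(1, 8), (2, 2), (3, 4)]
Completion times:
  Priority 1, burst=8, C=8
  Priority 2, burst=2, C=10
  Priority 3, burst=4, C=14
Average turnaround = 32/3 = 10.6667

10.6667


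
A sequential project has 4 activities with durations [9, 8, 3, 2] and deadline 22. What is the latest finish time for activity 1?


LF(activity 1) = deadline - sum of successor durations
Successors: activities 2 through 4 with durations [8, 3, 2]
Sum of successor durations = 13
LF = 22 - 13 = 9

9


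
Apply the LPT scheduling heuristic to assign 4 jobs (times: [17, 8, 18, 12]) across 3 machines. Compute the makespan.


Sort jobs in decreasing order (LPT): [18, 17, 12, 8]
Assign each job to the least loaded machine:
  Machine 1: jobs [18], load = 18
  Machine 2: jobs [17], load = 17
  Machine 3: jobs [12, 8], load = 20
Makespan = max load = 20

20


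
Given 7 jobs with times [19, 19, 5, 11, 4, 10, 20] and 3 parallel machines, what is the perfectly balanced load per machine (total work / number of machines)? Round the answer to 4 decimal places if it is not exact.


Total processing time = 19 + 19 + 5 + 11 + 4 + 10 + 20 = 88
Number of machines = 3
Ideal balanced load = 88 / 3 = 29.3333

29.3333


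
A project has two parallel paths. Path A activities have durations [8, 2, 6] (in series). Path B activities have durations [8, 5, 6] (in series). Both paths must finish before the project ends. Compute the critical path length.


Path A total = 8 + 2 + 6 = 16
Path B total = 8 + 5 + 6 = 19
Critical path = longest path = max(16, 19) = 19

19


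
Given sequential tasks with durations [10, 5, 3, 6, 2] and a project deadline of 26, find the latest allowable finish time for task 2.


LF(activity 2) = deadline - sum of successor durations
Successors: activities 3 through 5 with durations [3, 6, 2]
Sum of successor durations = 11
LF = 26 - 11 = 15

15


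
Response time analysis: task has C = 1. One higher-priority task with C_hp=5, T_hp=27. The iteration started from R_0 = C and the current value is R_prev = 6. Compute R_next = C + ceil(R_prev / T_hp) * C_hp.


R_next = C + ceil(R_prev / T_hp) * C_hp
ceil(6 / 27) = ceil(0.2222) = 1
Interference = 1 * 5 = 5
R_next = 1 + 5 = 6
R_next = R_prev, so the iteration has converged (response time = 6).

6


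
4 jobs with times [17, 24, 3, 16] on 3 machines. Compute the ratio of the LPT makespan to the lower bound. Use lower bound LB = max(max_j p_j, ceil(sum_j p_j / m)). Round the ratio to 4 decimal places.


LPT order: [24, 17, 16, 3]
Machine loads after assignment: [24, 17, 19]
LPT makespan = 24
Lower bound = max(max_job, ceil(total/3)) = max(24, 20) = 24
Ratio = 24 / 24 = 1.0

1.0


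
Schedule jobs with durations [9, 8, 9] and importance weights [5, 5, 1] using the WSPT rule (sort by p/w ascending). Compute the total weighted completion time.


Compute p/w ratios and sort ascending (WSPT): [(8, 5), (9, 5), (9, 1)]
Compute weighted completion times:
  Job (p=8,w=5): C=8, w*C=5*8=40
  Job (p=9,w=5): C=17, w*C=5*17=85
  Job (p=9,w=1): C=26, w*C=1*26=26
Total weighted completion time = 151

151


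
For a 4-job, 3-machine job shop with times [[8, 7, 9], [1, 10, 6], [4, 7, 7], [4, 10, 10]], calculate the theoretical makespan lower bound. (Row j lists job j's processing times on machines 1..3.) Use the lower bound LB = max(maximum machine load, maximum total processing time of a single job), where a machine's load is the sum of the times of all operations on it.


Machine loads:
  Machine 1: 8 + 1 + 4 + 4 = 17
  Machine 2: 7 + 10 + 7 + 10 = 34
  Machine 3: 9 + 6 + 7 + 10 = 32
Max machine load = 34
Job totals:
  Job 1: 24
  Job 2: 17
  Job 3: 18
  Job 4: 24
Max job total = 24
Lower bound = max(34, 24) = 34

34


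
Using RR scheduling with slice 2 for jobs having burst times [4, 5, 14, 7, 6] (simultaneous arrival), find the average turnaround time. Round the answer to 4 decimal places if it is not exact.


Time quantum = 2
Execution trace:
  J1 runs 2 units, time = 2
  J2 runs 2 units, time = 4
  J3 runs 2 units, time = 6
  J4 runs 2 units, time = 8
  J5 runs 2 units, time = 10
  J1 runs 2 units, time = 12
  J2 runs 2 units, time = 14
  J3 runs 2 units, time = 16
  J4 runs 2 units, time = 18
  J5 runs 2 units, time = 20
  J2 runs 1 units, time = 21
  J3 runs 2 units, time = 23
  J4 runs 2 units, time = 25
  J5 runs 2 units, time = 27
  J3 runs 2 units, time = 29
  J4 runs 1 units, time = 30
  J3 runs 2 units, time = 32
  J3 runs 2 units, time = 34
  J3 runs 2 units, time = 36
Finish times: [12, 21, 36, 30, 27]
Average turnaround = 126/5 = 25.2

25.2


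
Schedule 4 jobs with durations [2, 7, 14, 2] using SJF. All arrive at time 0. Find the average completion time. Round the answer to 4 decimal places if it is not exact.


SJF order (ascending): [2, 2, 7, 14]
Completion times:
  Job 1: burst=2, C=2
  Job 2: burst=2, C=4
  Job 3: burst=7, C=11
  Job 4: burst=14, C=25
Average completion = 42/4 = 10.5

10.5


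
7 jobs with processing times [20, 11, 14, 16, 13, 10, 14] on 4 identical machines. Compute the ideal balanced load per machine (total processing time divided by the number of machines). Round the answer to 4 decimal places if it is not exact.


Total processing time = 20 + 11 + 14 + 16 + 13 + 10 + 14 = 98
Number of machines = 4
Ideal balanced load = 98 / 4 = 24.5

24.5


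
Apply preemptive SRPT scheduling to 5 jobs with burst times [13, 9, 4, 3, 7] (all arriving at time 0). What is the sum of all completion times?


Since all jobs arrive at t=0, SRPT equals SPT ordering.
SPT order: [3, 4, 7, 9, 13]
Completion times:
  Job 1: p=3, C=3
  Job 2: p=4, C=7
  Job 3: p=7, C=14
  Job 4: p=9, C=23
  Job 5: p=13, C=36
Total completion time = 3 + 7 + 14 + 23 + 36 = 83

83


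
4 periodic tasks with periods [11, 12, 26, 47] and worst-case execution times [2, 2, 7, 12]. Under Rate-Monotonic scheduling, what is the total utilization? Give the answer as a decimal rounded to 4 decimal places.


Compute individual utilizations (exact fractions):
  Task 1: C/T = 2/11 (approx. 0.1818)
  Task 2: C/T = 2/12 = 1/6 (approx. 0.1667)
  Task 3: C/T = 7/26 (approx. 0.2692)
  Task 4: C/T = 12/47 (approx. 0.2553)
Total utilization U = 2/11 + 1/6 + 7/26 + 12/47 = 17603/20163
Rounded to 4 decimal places: U = 0.8730
RM (Liu & Layland) bound for 4 tasks = 0.756828; compare with U = 17603/20163 (approx. 0.873035)
bound < U <= 1, so the RM sufficient condition is not met (inconclusive; an exact test such as response-time analysis is needed).

0.8730


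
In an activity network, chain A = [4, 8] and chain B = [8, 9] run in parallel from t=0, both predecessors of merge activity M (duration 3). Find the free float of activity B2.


ES(B2) = sum of predecessors on chain B = 8
EF(B2) = ES + duration = 8 + 9 = 17
Successor of B2 is M. ES(M) = max(sum(A), sum(B)) = max(12, 17) = 17
Free float = ES(successor) - EF(current) = 17 - 17 = 0

0


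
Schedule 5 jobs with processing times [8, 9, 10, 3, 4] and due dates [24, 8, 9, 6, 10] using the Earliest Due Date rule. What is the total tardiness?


Sort by due date (EDD order): [(3, 6), (9, 8), (10, 9), (4, 10), (8, 24)]
Compute completion times and tardiness:
  Job 1: p=3, d=6, C=3, tardiness=max(0,3-6)=0
  Job 2: p=9, d=8, C=12, tardiness=max(0,12-8)=4
  Job 3: p=10, d=9, C=22, tardiness=max(0,22-9)=13
  Job 4: p=4, d=10, C=26, tardiness=max(0,26-10)=16
  Job 5: p=8, d=24, C=34, tardiness=max(0,34-24)=10
Total tardiness = 43

43


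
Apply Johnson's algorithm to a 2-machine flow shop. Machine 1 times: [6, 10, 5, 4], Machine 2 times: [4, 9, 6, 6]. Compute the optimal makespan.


Apply Johnson's rule:
  Group 1 (a <= b): [(4, 4, 6), (3, 5, 6)]
  Group 2 (a > b): [(2, 10, 9), (1, 6, 4)]
Optimal job order: [4, 3, 2, 1]
Schedule:
  Job 4: M1 done at 4, M2 done at 10
  Job 3: M1 done at 9, M2 done at 16
  Job 2: M1 done at 19, M2 done at 28
  Job 1: M1 done at 25, M2 done at 32
Makespan = 32

32


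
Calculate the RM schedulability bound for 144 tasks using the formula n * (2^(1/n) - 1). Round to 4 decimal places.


Compute 2^(1/144) = 1.0048251257
Subtract 1: 1.0048251257 - 1 = 0.0048251257
Multiply by n: 144 * 0.0048251257 = 0.6948181008
Round to 4 dp: 0.6948

0.6948


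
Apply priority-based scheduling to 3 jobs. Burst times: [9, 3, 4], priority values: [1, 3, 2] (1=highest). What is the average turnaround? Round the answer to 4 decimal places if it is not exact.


Sort by priority (ascending = highest first):
Order: [(1, 9), (2, 4), (3, 3)]
Completion times:
  Priority 1, burst=9, C=9
  Priority 2, burst=4, C=13
  Priority 3, burst=3, C=16
Average turnaround = 38/3 = 12.6667

12.6667


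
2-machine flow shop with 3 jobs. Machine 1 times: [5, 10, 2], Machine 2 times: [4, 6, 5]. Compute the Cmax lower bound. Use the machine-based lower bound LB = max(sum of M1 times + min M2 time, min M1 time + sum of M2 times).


LB1 = sum(M1 times) + min(M2 times) = 17 + 4 = 21
LB2 = min(M1 times) + sum(M2 times) = 2 + 15 = 17
Lower bound = max(LB1, LB2) = max(21, 17) = 21

21


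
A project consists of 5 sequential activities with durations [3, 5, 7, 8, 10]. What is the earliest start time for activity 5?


Activity 5 starts after activities 1 through 4 complete.
Predecessor durations: [3, 5, 7, 8]
ES = 3 + 5 + 7 + 8 = 23

23


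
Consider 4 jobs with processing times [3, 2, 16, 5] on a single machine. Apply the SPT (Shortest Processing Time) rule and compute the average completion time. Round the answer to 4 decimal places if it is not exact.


Sort jobs by processing time (SPT order): [2, 3, 5, 16]
Compute completion times sequentially:
  Job 1: processing = 2, completes at 2
  Job 2: processing = 3, completes at 5
  Job 3: processing = 5, completes at 10
  Job 4: processing = 16, completes at 26
Sum of completion times = 43
Average completion time = 43/4 = 10.75

10.75


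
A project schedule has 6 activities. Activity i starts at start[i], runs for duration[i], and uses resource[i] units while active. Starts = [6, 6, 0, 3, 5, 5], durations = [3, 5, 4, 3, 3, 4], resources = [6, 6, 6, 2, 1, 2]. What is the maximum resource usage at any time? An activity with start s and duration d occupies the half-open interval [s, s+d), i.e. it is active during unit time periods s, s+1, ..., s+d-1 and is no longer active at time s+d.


Each activity i is active on [start_i, start_i + duration_i).
Compute total resource usage per time slot:
  t=0: active resources = [6], total = 6
  t=1: active resources = [6], total = 6
  t=2: active resources = [6], total = 6
  t=3: active resources = [6, 2], total = 8
  t=4: active resources = [2], total = 2
  t=5: active resources = [2, 1, 2], total = 5
  t=6: active resources = [6, 6, 1, 2], total = 15
  t=7: active resources = [6, 6, 1, 2], total = 15
  t=8: active resources = [6, 6, 2], total = 14
  t=9: active resources = [6], total = 6
  t=10: active resources = [6], total = 6
Peak resource demand = 15

15


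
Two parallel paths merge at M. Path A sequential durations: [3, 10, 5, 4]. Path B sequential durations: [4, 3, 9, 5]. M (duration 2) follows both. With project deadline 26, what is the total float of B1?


Forward pass: ES(B1) = sum of predecessors on chain B = 0
EF = ES + duration = 0 + 4 = 4
Backward pass: LF(M) = deadline = 26; LS(M) = 26 - 2 = 24
LF(B1) = LS(M) - sum(successors on chain B) = 24 - 17 = 7
LS = LF - duration = 7 - 4 = 3
Total float = LS - ES = 3 - 0 = 3

3


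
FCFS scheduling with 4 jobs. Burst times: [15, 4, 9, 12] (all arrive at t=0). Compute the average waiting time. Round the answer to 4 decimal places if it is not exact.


FCFS order (as given): [15, 4, 9, 12]
Waiting times:
  Job 1: wait = 0
  Job 2: wait = 15
  Job 3: wait = 19
  Job 4: wait = 28
Sum of waiting times = 62
Average waiting time = 62/4 = 15.5

15.5


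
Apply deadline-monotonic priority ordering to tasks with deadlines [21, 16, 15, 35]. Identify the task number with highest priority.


Sort tasks by relative deadline (ascending):
  Task 3: deadline = 15
  Task 2: deadline = 16
  Task 1: deadline = 21
  Task 4: deadline = 35
Priority order (highest first): [3, 2, 1, 4]
Highest priority task = 3

3


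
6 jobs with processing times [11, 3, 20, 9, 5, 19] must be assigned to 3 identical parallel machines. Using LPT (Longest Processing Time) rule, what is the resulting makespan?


Sort jobs in decreasing order (LPT): [20, 19, 11, 9, 5, 3]
Assign each job to the least loaded machine:
  Machine 1: jobs [20, 3], load = 23
  Machine 2: jobs [19, 5], load = 24
  Machine 3: jobs [11, 9], load = 20
Makespan = max load = 24

24


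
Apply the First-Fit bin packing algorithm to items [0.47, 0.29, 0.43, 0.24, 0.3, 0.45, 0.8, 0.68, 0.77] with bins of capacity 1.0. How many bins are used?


Place items sequentially using First-Fit:
  Item 0.47 -> new Bin 1
  Item 0.29 -> Bin 1 (now 0.76)
  Item 0.43 -> new Bin 2
  Item 0.24 -> Bin 1 (now 1.0)
  Item 0.3 -> Bin 2 (now 0.73)
  Item 0.45 -> new Bin 3
  Item 0.8 -> new Bin 4
  Item 0.68 -> new Bin 5
  Item 0.77 -> new Bin 6
Total bins used = 6

6


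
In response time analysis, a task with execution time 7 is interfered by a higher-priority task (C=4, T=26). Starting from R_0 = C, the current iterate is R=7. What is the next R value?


R_next = C + ceil(R_prev / T_hp) * C_hp
ceil(7 / 26) = ceil(0.2692) = 1
Interference = 1 * 4 = 4
R_next = 7 + 4 = 11

11


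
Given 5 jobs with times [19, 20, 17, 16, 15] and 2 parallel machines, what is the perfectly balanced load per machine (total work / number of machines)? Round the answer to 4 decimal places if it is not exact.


Total processing time = 19 + 20 + 17 + 16 + 15 = 87
Number of machines = 2
Ideal balanced load = 87 / 2 = 43.5

43.5


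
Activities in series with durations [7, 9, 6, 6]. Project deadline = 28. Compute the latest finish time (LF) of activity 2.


LF(activity 2) = deadline - sum of successor durations
Successors: activities 3 through 4 with durations [6, 6]
Sum of successor durations = 12
LF = 28 - 12 = 16

16


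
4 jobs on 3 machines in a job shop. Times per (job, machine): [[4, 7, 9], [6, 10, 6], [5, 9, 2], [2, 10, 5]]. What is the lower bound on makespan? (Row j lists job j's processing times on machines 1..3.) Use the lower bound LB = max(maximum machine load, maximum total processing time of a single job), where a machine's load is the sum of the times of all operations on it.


Machine loads:
  Machine 1: 4 + 6 + 5 + 2 = 17
  Machine 2: 7 + 10 + 9 + 10 = 36
  Machine 3: 9 + 6 + 2 + 5 = 22
Max machine load = 36
Job totals:
  Job 1: 20
  Job 2: 22
  Job 3: 16
  Job 4: 17
Max job total = 22
Lower bound = max(36, 22) = 36

36


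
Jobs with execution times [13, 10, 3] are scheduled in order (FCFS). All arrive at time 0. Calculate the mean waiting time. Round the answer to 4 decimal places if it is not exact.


FCFS order (as given): [13, 10, 3]
Waiting times:
  Job 1: wait = 0
  Job 2: wait = 13
  Job 3: wait = 23
Sum of waiting times = 36
Average waiting time = 36/3 = 12.0

12.0


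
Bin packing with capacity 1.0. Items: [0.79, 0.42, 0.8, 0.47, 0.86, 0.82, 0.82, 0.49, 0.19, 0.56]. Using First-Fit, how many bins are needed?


Place items sequentially using First-Fit:
  Item 0.79 -> new Bin 1
  Item 0.42 -> new Bin 2
  Item 0.8 -> new Bin 3
  Item 0.47 -> Bin 2 (now 0.89)
  Item 0.86 -> new Bin 4
  Item 0.82 -> new Bin 5
  Item 0.82 -> new Bin 6
  Item 0.49 -> new Bin 7
  Item 0.19 -> Bin 1 (now 0.98)
  Item 0.56 -> new Bin 8
Total bins used = 8

8


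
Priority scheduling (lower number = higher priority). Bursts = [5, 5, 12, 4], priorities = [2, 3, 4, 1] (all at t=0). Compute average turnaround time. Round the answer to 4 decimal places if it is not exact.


Sort by priority (ascending = highest first):
Order: [(1, 4), (2, 5), (3, 5), (4, 12)]
Completion times:
  Priority 1, burst=4, C=4
  Priority 2, burst=5, C=9
  Priority 3, burst=5, C=14
  Priority 4, burst=12, C=26
Average turnaround = 53/4 = 13.25

13.25


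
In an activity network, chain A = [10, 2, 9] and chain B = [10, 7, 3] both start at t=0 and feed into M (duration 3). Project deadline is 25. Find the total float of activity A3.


Forward pass: ES(A3) = sum of predecessors on chain A = 12
EF = ES + duration = 12 + 9 = 21
Backward pass: LF(M) = deadline = 25; LS(M) = 25 - 3 = 22
LF(A3) = LS(M) - sum(successors on chain A) = 22 - 0 = 22
LS = LF - duration = 22 - 9 = 13
Total float = LS - ES = 13 - 12 = 1

1


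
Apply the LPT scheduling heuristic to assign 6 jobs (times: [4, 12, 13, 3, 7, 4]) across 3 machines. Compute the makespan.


Sort jobs in decreasing order (LPT): [13, 12, 7, 4, 4, 3]
Assign each job to the least loaded machine:
  Machine 1: jobs [13], load = 13
  Machine 2: jobs [12, 3], load = 15
  Machine 3: jobs [7, 4, 4], load = 15
Makespan = max load = 15

15


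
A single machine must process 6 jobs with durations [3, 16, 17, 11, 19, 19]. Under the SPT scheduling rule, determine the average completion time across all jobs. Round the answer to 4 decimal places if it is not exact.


Sort jobs by processing time (SPT order): [3, 11, 16, 17, 19, 19]
Compute completion times sequentially:
  Job 1: processing = 3, completes at 3
  Job 2: processing = 11, completes at 14
  Job 3: processing = 16, completes at 30
  Job 4: processing = 17, completes at 47
  Job 5: processing = 19, completes at 66
  Job 6: processing = 19, completes at 85
Sum of completion times = 245
Average completion time = 245/6 = 40.8333

40.8333


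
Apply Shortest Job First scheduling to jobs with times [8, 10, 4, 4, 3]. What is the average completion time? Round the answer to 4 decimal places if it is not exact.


SJF order (ascending): [3, 4, 4, 8, 10]
Completion times:
  Job 1: burst=3, C=3
  Job 2: burst=4, C=7
  Job 3: burst=4, C=11
  Job 4: burst=8, C=19
  Job 5: burst=10, C=29
Average completion = 69/5 = 13.8

13.8


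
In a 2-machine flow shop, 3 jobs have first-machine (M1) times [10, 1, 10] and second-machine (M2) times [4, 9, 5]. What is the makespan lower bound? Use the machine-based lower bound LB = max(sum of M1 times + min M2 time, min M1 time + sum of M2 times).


LB1 = sum(M1 times) + min(M2 times) = 21 + 4 = 25
LB2 = min(M1 times) + sum(M2 times) = 1 + 18 = 19
Lower bound = max(LB1, LB2) = max(25, 19) = 25

25


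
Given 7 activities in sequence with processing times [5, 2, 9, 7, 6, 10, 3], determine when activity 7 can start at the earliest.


Activity 7 starts after activities 1 through 6 complete.
Predecessor durations: [5, 2, 9, 7, 6, 10]
ES = 5 + 2 + 9 + 7 + 6 + 10 = 39

39


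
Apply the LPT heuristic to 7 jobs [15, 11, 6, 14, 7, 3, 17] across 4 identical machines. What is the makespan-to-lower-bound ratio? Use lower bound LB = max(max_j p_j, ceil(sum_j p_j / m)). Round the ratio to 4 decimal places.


LPT order: [17, 15, 14, 11, 7, 6, 3]
Machine loads after assignment: [17, 18, 20, 18]
LPT makespan = 20
Lower bound = max(max_job, ceil(total/4)) = max(17, 19) = 19
Ratio = 20 / 19 = 1.0526

1.0526


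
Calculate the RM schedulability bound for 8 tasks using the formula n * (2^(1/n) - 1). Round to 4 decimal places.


Compute 2^(1/8) = 1.0905077327
Subtract 1: 1.0905077327 - 1 = 0.0905077327
Multiply by n: 8 * 0.0905077327 = 0.7240618616
Round to 4 dp: 0.7241

0.7241


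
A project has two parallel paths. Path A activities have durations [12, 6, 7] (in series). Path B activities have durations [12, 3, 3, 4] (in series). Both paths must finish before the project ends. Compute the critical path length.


Path A total = 12 + 6 + 7 = 25
Path B total = 12 + 3 + 3 + 4 = 22
Critical path = longest path = max(25, 22) = 25

25


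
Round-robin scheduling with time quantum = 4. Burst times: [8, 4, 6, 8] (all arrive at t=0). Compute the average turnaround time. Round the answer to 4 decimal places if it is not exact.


Time quantum = 4
Execution trace:
  J1 runs 4 units, time = 4
  J2 runs 4 units, time = 8
  J3 runs 4 units, time = 12
  J4 runs 4 units, time = 16
  J1 runs 4 units, time = 20
  J3 runs 2 units, time = 22
  J4 runs 4 units, time = 26
Finish times: [20, 8, 22, 26]
Average turnaround = 76/4 = 19.0

19.0


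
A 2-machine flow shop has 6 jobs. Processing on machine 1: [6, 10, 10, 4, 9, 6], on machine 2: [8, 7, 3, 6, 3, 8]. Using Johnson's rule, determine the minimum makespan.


Apply Johnson's rule:
  Group 1 (a <= b): [(4, 4, 6), (1, 6, 8), (6, 6, 8)]
  Group 2 (a > b): [(2, 10, 7), (3, 10, 3), (5, 9, 3)]
Optimal job order: [4, 1, 6, 2, 3, 5]
Schedule:
  Job 4: M1 done at 4, M2 done at 10
  Job 1: M1 done at 10, M2 done at 18
  Job 6: M1 done at 16, M2 done at 26
  Job 2: M1 done at 26, M2 done at 33
  Job 3: M1 done at 36, M2 done at 39
  Job 5: M1 done at 45, M2 done at 48
Makespan = 48

48


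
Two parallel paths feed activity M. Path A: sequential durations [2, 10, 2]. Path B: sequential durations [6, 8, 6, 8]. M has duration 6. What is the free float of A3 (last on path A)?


ES(A3) = sum of predecessors on chain A = 12
EF(A3) = ES + duration = 12 + 2 = 14
Successor of A3 is M. ES(M) = max(sum(A), sum(B)) = max(14, 28) = 28
Free float = ES(successor) - EF(current) = 28 - 14 = 14

14


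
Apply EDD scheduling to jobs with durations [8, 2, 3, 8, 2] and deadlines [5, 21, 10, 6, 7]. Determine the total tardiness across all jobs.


Sort by due date (EDD order): [(8, 5), (8, 6), (2, 7), (3, 10), (2, 21)]
Compute completion times and tardiness:
  Job 1: p=8, d=5, C=8, tardiness=max(0,8-5)=3
  Job 2: p=8, d=6, C=16, tardiness=max(0,16-6)=10
  Job 3: p=2, d=7, C=18, tardiness=max(0,18-7)=11
  Job 4: p=3, d=10, C=21, tardiness=max(0,21-10)=11
  Job 5: p=2, d=21, C=23, tardiness=max(0,23-21)=2
Total tardiness = 37

37


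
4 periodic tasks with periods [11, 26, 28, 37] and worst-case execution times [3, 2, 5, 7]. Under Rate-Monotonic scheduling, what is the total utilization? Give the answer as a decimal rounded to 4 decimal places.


Compute individual utilizations (exact fractions):
  Task 1: C/T = 3/11 (approx. 0.2727)
  Task 2: C/T = 2/26 = 1/13 (approx. 0.0769)
  Task 3: C/T = 5/28 (approx. 0.1786)
  Task 4: C/T = 7/37 (approx. 0.1892)
Total utilization U = 3/11 + 1/13 + 5/28 + 7/37 = 106283/148148
Rounded to 4 decimal places: U = 0.7174
RM (Liu & Layland) bound for 4 tasks = 0.756828; compare with U = 106283/148148 (approx. 0.717411)
U <= bound, so schedulable by RM sufficient condition.

0.7174


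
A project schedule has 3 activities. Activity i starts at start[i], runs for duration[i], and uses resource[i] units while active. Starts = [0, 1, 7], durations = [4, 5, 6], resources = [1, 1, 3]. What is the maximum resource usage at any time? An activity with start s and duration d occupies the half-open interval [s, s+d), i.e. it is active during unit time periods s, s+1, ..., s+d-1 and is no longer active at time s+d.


Each activity i is active on [start_i, start_i + duration_i).
Compute total resource usage per time slot:
  t=0: active resources = [1], total = 1
  t=1: active resources = [1, 1], total = 2
  t=2: active resources = [1, 1], total = 2
  t=3: active resources = [1, 1], total = 2
  t=4: active resources = [1], total = 1
  t=5: active resources = [1], total = 1
  t=6: active resources = [], total = 0
  t=7: active resources = [3], total = 3
  t=8: active resources = [3], total = 3
  t=9: active resources = [3], total = 3
  t=10: active resources = [3], total = 3
  t=11: active resources = [3], total = 3
  t=12: active resources = [3], total = 3
Peak resource demand = 3

3


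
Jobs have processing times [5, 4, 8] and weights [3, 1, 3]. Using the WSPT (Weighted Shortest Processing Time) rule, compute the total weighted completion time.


Compute p/w ratios and sort ascending (WSPT): [(5, 3), (8, 3), (4, 1)]
Compute weighted completion times:
  Job (p=5,w=3): C=5, w*C=3*5=15
  Job (p=8,w=3): C=13, w*C=3*13=39
  Job (p=4,w=1): C=17, w*C=1*17=17
Total weighted completion time = 71

71


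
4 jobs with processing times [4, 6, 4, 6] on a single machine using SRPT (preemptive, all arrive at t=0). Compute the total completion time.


Since all jobs arrive at t=0, SRPT equals SPT ordering.
SPT order: [4, 4, 6, 6]
Completion times:
  Job 1: p=4, C=4
  Job 2: p=4, C=8
  Job 3: p=6, C=14
  Job 4: p=6, C=20
Total completion time = 4 + 8 + 14 + 20 = 46

46


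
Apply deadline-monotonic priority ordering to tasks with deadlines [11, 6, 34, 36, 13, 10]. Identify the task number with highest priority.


Sort tasks by relative deadline (ascending):
  Task 2: deadline = 6
  Task 6: deadline = 10
  Task 1: deadline = 11
  Task 5: deadline = 13
  Task 3: deadline = 34
  Task 4: deadline = 36
Priority order (highest first): [2, 6, 1, 5, 3, 4]
Highest priority task = 2

2


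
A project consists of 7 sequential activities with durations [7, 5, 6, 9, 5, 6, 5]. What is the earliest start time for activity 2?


Activity 2 starts after activities 1 through 1 complete.
Predecessor durations: [7]
ES = 7 = 7

7


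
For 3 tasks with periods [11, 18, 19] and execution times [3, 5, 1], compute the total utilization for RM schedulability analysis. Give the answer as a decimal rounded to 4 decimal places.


Compute individual utilizations (exact fractions):
  Task 1: C/T = 3/11 (approx. 0.2727)
  Task 2: C/T = 5/18 (approx. 0.2778)
  Task 3: C/T = 1/19 (approx. 0.0526)
Total utilization U = 3/11 + 5/18 + 1/19 = 2269/3762
Rounded to 4 decimal places: U = 0.6031
RM (Liu & Layland) bound for 3 tasks = 0.779763; compare with U = 2269/3762 (approx. 0.603137)
U <= bound, so schedulable by RM sufficient condition.

0.6031


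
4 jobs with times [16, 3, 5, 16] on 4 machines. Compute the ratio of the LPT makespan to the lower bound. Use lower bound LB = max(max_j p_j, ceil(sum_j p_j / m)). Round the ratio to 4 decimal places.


LPT order: [16, 16, 5, 3]
Machine loads after assignment: [16, 16, 5, 3]
LPT makespan = 16
Lower bound = max(max_job, ceil(total/4)) = max(16, 10) = 16
Ratio = 16 / 16 = 1.0

1.0


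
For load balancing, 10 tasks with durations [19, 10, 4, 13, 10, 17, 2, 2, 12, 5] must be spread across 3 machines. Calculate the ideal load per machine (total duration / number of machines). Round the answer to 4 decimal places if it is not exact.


Total processing time = 19 + 10 + 4 + 13 + 10 + 17 + 2 + 2 + 12 + 5 = 94
Number of machines = 3
Ideal balanced load = 94 / 3 = 31.3333

31.3333


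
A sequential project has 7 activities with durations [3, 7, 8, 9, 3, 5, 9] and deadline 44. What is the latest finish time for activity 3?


LF(activity 3) = deadline - sum of successor durations
Successors: activities 4 through 7 with durations [9, 3, 5, 9]
Sum of successor durations = 26
LF = 44 - 26 = 18

18


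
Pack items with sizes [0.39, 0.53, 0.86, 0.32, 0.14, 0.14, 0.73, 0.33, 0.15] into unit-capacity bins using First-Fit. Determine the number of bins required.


Place items sequentially using First-Fit:
  Item 0.39 -> new Bin 1
  Item 0.53 -> Bin 1 (now 0.92)
  Item 0.86 -> new Bin 2
  Item 0.32 -> new Bin 3
  Item 0.14 -> Bin 2 (now 1.0)
  Item 0.14 -> Bin 3 (now 0.46)
  Item 0.73 -> new Bin 4
  Item 0.33 -> Bin 3 (now 0.79)
  Item 0.15 -> Bin 3 (now 0.94)
Total bins used = 4

4


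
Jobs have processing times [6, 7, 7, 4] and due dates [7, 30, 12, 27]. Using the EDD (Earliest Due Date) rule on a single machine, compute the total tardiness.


Sort by due date (EDD order): [(6, 7), (7, 12), (4, 27), (7, 30)]
Compute completion times and tardiness:
  Job 1: p=6, d=7, C=6, tardiness=max(0,6-7)=0
  Job 2: p=7, d=12, C=13, tardiness=max(0,13-12)=1
  Job 3: p=4, d=27, C=17, tardiness=max(0,17-27)=0
  Job 4: p=7, d=30, C=24, tardiness=max(0,24-30)=0
Total tardiness = 1

1


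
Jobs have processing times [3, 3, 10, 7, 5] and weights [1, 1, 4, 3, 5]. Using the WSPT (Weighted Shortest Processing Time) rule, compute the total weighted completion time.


Compute p/w ratios and sort ascending (WSPT): [(5, 5), (7, 3), (10, 4), (3, 1), (3, 1)]
Compute weighted completion times:
  Job (p=5,w=5): C=5, w*C=5*5=25
  Job (p=7,w=3): C=12, w*C=3*12=36
  Job (p=10,w=4): C=22, w*C=4*22=88
  Job (p=3,w=1): C=25, w*C=1*25=25
  Job (p=3,w=1): C=28, w*C=1*28=28
Total weighted completion time = 202

202


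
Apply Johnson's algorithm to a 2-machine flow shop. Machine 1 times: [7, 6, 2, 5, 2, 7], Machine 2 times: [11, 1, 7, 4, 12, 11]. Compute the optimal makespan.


Apply Johnson's rule:
  Group 1 (a <= b): [(3, 2, 7), (5, 2, 12), (1, 7, 11), (6, 7, 11)]
  Group 2 (a > b): [(4, 5, 4), (2, 6, 1)]
Optimal job order: [3, 5, 1, 6, 4, 2]
Schedule:
  Job 3: M1 done at 2, M2 done at 9
  Job 5: M1 done at 4, M2 done at 21
  Job 1: M1 done at 11, M2 done at 32
  Job 6: M1 done at 18, M2 done at 43
  Job 4: M1 done at 23, M2 done at 47
  Job 2: M1 done at 29, M2 done at 48
Makespan = 48

48


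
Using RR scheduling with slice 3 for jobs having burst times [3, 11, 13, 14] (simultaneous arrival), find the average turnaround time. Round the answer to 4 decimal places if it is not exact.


Time quantum = 3
Execution trace:
  J1 runs 3 units, time = 3
  J2 runs 3 units, time = 6
  J3 runs 3 units, time = 9
  J4 runs 3 units, time = 12
  J2 runs 3 units, time = 15
  J3 runs 3 units, time = 18
  J4 runs 3 units, time = 21
  J2 runs 3 units, time = 24
  J3 runs 3 units, time = 27
  J4 runs 3 units, time = 30
  J2 runs 2 units, time = 32
  J3 runs 3 units, time = 35
  J4 runs 3 units, time = 38
  J3 runs 1 units, time = 39
  J4 runs 2 units, time = 41
Finish times: [3, 32, 39, 41]
Average turnaround = 115/4 = 28.75

28.75


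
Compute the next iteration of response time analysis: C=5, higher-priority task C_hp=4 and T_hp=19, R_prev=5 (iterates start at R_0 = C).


R_next = C + ceil(R_prev / T_hp) * C_hp
ceil(5 / 19) = ceil(0.2632) = 1
Interference = 1 * 4 = 4
R_next = 5 + 4 = 9

9


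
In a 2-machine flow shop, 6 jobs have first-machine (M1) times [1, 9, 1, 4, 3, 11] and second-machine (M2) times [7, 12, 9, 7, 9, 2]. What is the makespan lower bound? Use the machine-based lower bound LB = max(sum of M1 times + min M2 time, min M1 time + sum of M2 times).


LB1 = sum(M1 times) + min(M2 times) = 29 + 2 = 31
LB2 = min(M1 times) + sum(M2 times) = 1 + 46 = 47
Lower bound = max(LB1, LB2) = max(31, 47) = 47

47


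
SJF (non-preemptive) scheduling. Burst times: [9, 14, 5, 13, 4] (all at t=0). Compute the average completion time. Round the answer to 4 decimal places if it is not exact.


SJF order (ascending): [4, 5, 9, 13, 14]
Completion times:
  Job 1: burst=4, C=4
  Job 2: burst=5, C=9
  Job 3: burst=9, C=18
  Job 4: burst=13, C=31
  Job 5: burst=14, C=45
Average completion = 107/5 = 21.4

21.4


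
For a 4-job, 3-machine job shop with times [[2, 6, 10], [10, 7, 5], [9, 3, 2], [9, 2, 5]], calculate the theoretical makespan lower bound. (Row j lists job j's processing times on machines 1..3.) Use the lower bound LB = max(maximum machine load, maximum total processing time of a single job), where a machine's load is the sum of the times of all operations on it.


Machine loads:
  Machine 1: 2 + 10 + 9 + 9 = 30
  Machine 2: 6 + 7 + 3 + 2 = 18
  Machine 3: 10 + 5 + 2 + 5 = 22
Max machine load = 30
Job totals:
  Job 1: 18
  Job 2: 22
  Job 3: 14
  Job 4: 16
Max job total = 22
Lower bound = max(30, 22) = 30

30


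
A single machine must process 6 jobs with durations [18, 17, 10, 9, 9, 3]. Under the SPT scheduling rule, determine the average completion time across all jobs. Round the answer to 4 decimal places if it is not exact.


Sort jobs by processing time (SPT order): [3, 9, 9, 10, 17, 18]
Compute completion times sequentially:
  Job 1: processing = 3, completes at 3
  Job 2: processing = 9, completes at 12
  Job 3: processing = 9, completes at 21
  Job 4: processing = 10, completes at 31
  Job 5: processing = 17, completes at 48
  Job 6: processing = 18, completes at 66
Sum of completion times = 181
Average completion time = 181/6 = 30.1667

30.1667


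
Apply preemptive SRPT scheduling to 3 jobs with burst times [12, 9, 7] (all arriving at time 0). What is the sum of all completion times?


Since all jobs arrive at t=0, SRPT equals SPT ordering.
SPT order: [7, 9, 12]
Completion times:
  Job 1: p=7, C=7
  Job 2: p=9, C=16
  Job 3: p=12, C=28
Total completion time = 7 + 16 + 28 = 51

51


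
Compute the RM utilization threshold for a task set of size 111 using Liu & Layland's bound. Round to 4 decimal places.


Compute 2^(1/111) = 1.0062641072
Subtract 1: 1.0062641072 - 1 = 0.0062641072
Multiply by n: 111 * 0.0062641072 = 0.6953158992
Round to 4 dp: 0.6953

0.6953


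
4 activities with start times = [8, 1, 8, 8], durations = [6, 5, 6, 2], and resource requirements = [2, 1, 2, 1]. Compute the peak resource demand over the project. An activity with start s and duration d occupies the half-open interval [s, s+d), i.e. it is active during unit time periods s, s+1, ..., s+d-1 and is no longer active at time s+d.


Each activity i is active on [start_i, start_i + duration_i).
Compute total resource usage per time slot:
  t=0: active resources = [], total = 0
  t=1: active resources = [1], total = 1
  t=2: active resources = [1], total = 1
  t=3: active resources = [1], total = 1
  t=4: active resources = [1], total = 1
  t=5: active resources = [1], total = 1
  t=6: active resources = [], total = 0
  t=7: active resources = [], total = 0
  t=8: active resources = [2, 2, 1], total = 5
  t=9: active resources = [2, 2, 1], total = 5
  t=10: active resources = [2, 2], total = 4
  t=11: active resources = [2, 2], total = 4
  t=12: active resources = [2, 2], total = 4
  t=13: active resources = [2, 2], total = 4
Peak resource demand = 5

5


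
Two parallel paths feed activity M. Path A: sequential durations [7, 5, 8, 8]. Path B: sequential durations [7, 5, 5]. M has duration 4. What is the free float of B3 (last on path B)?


ES(B3) = sum of predecessors on chain B = 12
EF(B3) = ES + duration = 12 + 5 = 17
Successor of B3 is M. ES(M) = max(sum(A), sum(B)) = max(28, 17) = 28
Free float = ES(successor) - EF(current) = 28 - 17 = 11

11


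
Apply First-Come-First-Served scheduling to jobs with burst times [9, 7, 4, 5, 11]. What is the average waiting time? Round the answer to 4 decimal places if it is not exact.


FCFS order (as given): [9, 7, 4, 5, 11]
Waiting times:
  Job 1: wait = 0
  Job 2: wait = 9
  Job 3: wait = 16
  Job 4: wait = 20
  Job 5: wait = 25
Sum of waiting times = 70
Average waiting time = 70/5 = 14.0

14.0


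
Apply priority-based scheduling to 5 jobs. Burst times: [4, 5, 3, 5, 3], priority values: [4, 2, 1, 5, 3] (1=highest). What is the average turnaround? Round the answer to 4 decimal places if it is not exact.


Sort by priority (ascending = highest first):
Order: [(1, 3), (2, 5), (3, 3), (4, 4), (5, 5)]
Completion times:
  Priority 1, burst=3, C=3
  Priority 2, burst=5, C=8
  Priority 3, burst=3, C=11
  Priority 4, burst=4, C=15
  Priority 5, burst=5, C=20
Average turnaround = 57/5 = 11.4

11.4


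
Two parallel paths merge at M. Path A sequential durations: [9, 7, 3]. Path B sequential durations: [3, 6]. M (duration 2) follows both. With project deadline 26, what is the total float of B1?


Forward pass: ES(B1) = sum of predecessors on chain B = 0
EF = ES + duration = 0 + 3 = 3
Backward pass: LF(M) = deadline = 26; LS(M) = 26 - 2 = 24
LF(B1) = LS(M) - sum(successors on chain B) = 24 - 6 = 18
LS = LF - duration = 18 - 3 = 15
Total float = LS - ES = 15 - 0 = 15

15


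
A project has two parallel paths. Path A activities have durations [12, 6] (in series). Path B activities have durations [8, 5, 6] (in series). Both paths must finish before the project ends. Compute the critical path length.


Path A total = 12 + 6 = 18
Path B total = 8 + 5 + 6 = 19
Critical path = longest path = max(18, 19) = 19

19
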